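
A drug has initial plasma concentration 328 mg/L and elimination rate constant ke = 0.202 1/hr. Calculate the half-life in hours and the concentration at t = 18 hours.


t_half = ln(2) / ke = 0.693147 / 0.202 = 3.431 hr
C(t) = C0 * exp(-ke*t) = 328 * exp(-0.202*18)
C(18) = 8.645 mg/L


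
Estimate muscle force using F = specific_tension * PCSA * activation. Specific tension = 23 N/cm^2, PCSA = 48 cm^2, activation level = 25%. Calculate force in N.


F = sigma * PCSA * activation
F = 23 * 48 * 0.25
F = 276 N


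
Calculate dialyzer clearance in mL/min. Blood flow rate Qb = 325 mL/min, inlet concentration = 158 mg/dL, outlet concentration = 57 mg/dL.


K = Qb * (Cb_in - Cb_out) / Cb_in
K = 325 * (158 - 57) / 158
K = 207.8 mL/min


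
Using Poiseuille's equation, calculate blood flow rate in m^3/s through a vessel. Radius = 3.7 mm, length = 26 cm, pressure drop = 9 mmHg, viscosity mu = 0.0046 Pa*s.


Q = pi*r^4*dP / (8*mu*L)
r = 0.0037 m, L = 0.26 m
dP = 9 mmHg = 1199.898 Pa
Q = 7.3838e-05 m^3/s


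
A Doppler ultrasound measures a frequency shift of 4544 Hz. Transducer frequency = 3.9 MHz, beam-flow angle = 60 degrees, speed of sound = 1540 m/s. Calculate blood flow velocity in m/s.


v = fd * c / (2 * f0 * cos(theta))
v = 4544 * 1540 / (2 * 3.9000e+06 * cos(60))
v = 1.794 m/s


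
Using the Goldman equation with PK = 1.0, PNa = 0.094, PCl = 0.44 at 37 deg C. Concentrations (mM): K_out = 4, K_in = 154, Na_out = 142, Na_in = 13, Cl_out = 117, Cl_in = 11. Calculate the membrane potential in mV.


Vm = (RT/F)*ln((PK*Ko + PNa*Nao + PCl*Cli)/(PK*Ki + PNa*Nai + PCl*Clo))
Numer = 22.188, Denom = 206.702
Vm = -59.64 mV


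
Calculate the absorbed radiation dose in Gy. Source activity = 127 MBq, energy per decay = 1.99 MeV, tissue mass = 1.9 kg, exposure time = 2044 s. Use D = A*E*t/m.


A = 127 MBq = 1.2700e+08 Bq
E = 1.99 MeV = 3.18798e-13 J
D = A*E*t/m = 1.2700e+08*3.18798e-13*2044/1.9
D = 0.04356 Gy


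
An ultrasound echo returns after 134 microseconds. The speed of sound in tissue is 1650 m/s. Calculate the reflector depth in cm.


depth = c * t / 2
t = 134 us = 1.3400e-04 s
depth = 1650 * 1.3400e-04 / 2
depth = 0.11055 m = 11.055 cm


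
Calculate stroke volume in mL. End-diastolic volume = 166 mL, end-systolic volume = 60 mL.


SV = EDV - ESV
SV = 166 - 60
SV = 106 mL


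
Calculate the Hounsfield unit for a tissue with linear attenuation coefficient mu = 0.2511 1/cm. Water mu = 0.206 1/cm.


HU = ((mu_tissue - mu_water) / mu_water) * 1000
HU = ((0.2511 - 0.206) / 0.206) * 1000
HU = 218.9


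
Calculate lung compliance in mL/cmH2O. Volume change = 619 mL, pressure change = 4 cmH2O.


C = dV / dP
C = 619 / 4
C = 154.8 mL/cmH2O


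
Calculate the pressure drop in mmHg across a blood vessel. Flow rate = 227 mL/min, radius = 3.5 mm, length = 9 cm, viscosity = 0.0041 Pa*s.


dP = 8*mu*L*Q / (pi*r^4)
Q = 227 mL/min = 3.78333e-06 m^3/s
dP = 23.6902 Pa = 23.6902 / 133.322 mmHg = 0.1777 mmHg


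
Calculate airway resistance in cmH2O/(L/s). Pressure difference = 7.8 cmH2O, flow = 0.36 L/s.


R = dP / flow
R = 7.8 / 0.36
R = 21.67 cmH2O/(L/s)


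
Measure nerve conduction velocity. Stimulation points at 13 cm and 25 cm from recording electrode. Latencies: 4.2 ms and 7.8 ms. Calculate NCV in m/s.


Distance = (25 - 13) / 100 = 0.12 m
dt = (7.8 - 4.2) / 1000 = 0.0036 s
NCV = dist / dt = 33.33 m/s


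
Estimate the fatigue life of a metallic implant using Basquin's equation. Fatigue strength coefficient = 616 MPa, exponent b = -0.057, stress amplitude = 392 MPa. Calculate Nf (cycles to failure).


sigma_a = sigma_f' * (2Nf)^b
2Nf = (sigma_a/sigma_f')^(1/b)
2Nf = (392/616)^(1/-0.057)
2Nf = 2778.2141
Nf = 1389


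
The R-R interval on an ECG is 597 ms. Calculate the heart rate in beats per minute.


HR = 60 / RR_interval(s)
RR = 597 ms = 0.597 s
HR = 60 / 0.597 = 100.5 bpm


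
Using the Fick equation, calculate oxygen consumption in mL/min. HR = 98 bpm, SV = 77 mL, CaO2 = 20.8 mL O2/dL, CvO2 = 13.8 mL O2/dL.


CO = HR*SV = 98*77/1000 = 7.546 L/min
a-v O2 diff = 20.8 - 13.8 = 7 mL/dL
VO2 = CO * (CaO2-CvO2) * 10 dL/L
VO2 = 7.546 * 7 * 10
VO2 = 528.2 mL/min


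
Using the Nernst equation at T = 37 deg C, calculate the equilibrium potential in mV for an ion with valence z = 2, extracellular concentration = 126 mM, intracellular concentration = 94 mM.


E = (RT/(zF)) * ln(C_out/C_in)
T = 37 + 273.15 = 310.15 K
E = (8.314 * 310.15 / (2 * 96485)) * ln(126/94)
E = 3.915 mV


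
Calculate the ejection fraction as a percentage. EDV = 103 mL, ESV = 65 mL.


SV = EDV - ESV = 103 - 65 = 38 mL
EF = SV/EDV * 100 = 38/103 * 100
EF = 36.89%


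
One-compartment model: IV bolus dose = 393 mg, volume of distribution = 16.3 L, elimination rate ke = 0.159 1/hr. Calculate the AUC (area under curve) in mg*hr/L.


C0 = Dose/Vd = 393/16.3 = 24.1104 mg/L
AUC = C0/ke = 24.1104/0.159
AUC = 151.6 mg*hr/L


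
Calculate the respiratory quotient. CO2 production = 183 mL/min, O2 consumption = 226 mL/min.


RQ = VCO2 / VO2
RQ = 183 / 226
RQ = 0.8097


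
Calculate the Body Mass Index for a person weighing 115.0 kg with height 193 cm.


BMI = weight / height^2
height = 193 cm = 1.93 m
BMI = 115.0 / 1.93^2
BMI = 30.87 kg/m^2


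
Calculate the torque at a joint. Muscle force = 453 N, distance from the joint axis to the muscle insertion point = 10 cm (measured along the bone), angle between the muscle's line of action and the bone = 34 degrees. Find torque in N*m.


Torque = F * d * sin(theta)   (moment arm = d*sin(theta))
d = 10 cm = 0.1 m
Torque = 453 * 0.1 * sin(34)
Torque = 25.33 N*m


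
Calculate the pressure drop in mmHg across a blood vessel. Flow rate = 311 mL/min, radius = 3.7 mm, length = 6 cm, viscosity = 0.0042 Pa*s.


dP = 8*mu*L*Q / (pi*r^4)
Q = 311 mL/min = 5.18333e-06 m^3/s
dP = 17.7477 Pa = 17.7477 / 133.322 mmHg = 0.1331 mmHg


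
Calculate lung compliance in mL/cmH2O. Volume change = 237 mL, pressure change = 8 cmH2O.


C = dV / dP
C = 237 / 8
C = 29.62 mL/cmH2O


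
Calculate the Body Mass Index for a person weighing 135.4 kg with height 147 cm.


BMI = weight / height^2
height = 147 cm = 1.47 m
BMI = 135.4 / 1.47^2
BMI = 62.66 kg/m^2


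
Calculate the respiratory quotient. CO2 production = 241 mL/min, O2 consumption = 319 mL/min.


RQ = VCO2 / VO2
RQ = 241 / 319
RQ = 0.7555


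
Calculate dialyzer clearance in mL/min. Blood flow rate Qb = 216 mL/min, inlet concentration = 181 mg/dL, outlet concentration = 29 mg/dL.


K = Qb * (Cb_in - Cb_out) / Cb_in
K = 216 * (181 - 29) / 181
K = 181.4 mL/min


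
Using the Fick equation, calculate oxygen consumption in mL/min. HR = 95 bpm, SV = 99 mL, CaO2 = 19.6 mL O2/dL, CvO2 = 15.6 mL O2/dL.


CO = HR*SV = 95*99/1000 = 9.405 L/min
a-v O2 diff = 19.6 - 15.6 = 4 mL/dL
VO2 = CO * (CaO2-CvO2) * 10 dL/L
VO2 = 9.405 * 4 * 10
VO2 = 376.2 mL/min


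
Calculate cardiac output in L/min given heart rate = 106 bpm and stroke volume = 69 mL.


CO = HR * SV
CO = 106 * 69 / 1000
CO = 7.314 L/min


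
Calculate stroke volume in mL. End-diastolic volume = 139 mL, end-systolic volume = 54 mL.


SV = EDV - ESV
SV = 139 - 54
SV = 85 mL


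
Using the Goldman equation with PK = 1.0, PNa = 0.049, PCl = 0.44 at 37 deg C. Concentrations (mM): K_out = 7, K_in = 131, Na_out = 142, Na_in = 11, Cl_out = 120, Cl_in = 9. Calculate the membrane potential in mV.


Vm = (RT/F)*ln((PK*Ko + PNa*Nao + PCl*Cli)/(PK*Ki + PNa*Nai + PCl*Clo))
Numer = 17.918, Denom = 184.339
Vm = -62.3 mV


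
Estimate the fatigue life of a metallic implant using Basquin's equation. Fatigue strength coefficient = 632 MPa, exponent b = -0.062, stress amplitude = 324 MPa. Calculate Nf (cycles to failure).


sigma_a = sigma_f' * (2Nf)^b
2Nf = (sigma_a/sigma_f')^(1/b)
2Nf = (324/632)^(1/-0.062)
2Nf = 47884.466
Nf = 2.394e+04


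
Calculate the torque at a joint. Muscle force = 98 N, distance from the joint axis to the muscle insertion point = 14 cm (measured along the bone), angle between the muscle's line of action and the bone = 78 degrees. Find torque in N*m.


Torque = F * d * sin(theta)   (moment arm = d*sin(theta))
d = 14 cm = 0.14 m
Torque = 98 * 0.14 * sin(78)
Torque = 13.42 N*m


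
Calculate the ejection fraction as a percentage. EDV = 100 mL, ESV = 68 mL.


SV = EDV - ESV = 100 - 68 = 32 mL
EF = SV/EDV * 100 = 32/100 * 100
EF = 32%


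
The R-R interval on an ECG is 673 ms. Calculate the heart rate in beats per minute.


HR = 60 / RR_interval(s)
RR = 673 ms = 0.673 s
HR = 60 / 0.673 = 89.15 bpm


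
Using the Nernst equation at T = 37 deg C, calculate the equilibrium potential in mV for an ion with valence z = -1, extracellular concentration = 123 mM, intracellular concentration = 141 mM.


E = (RT/(zF)) * ln(C_out/C_in)
T = 37 + 273.15 = 310.15 K
E = (8.314 * 310.15 / (-1 * 96485)) * ln(123/141)
E = 3.65 mV


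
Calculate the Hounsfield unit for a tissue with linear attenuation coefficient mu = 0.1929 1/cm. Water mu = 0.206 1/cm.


HU = ((mu_tissue - mu_water) / mu_water) * 1000
HU = ((0.1929 - 0.206) / 0.206) * 1000
HU = -63.59


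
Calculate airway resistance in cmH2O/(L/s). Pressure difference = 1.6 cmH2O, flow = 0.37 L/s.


R = dP / flow
R = 1.6 / 0.37
R = 4.324 cmH2O/(L/s)


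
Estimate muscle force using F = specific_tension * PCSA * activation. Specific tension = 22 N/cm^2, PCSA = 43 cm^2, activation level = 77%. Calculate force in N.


F = sigma * PCSA * activation
F = 22 * 43 * 0.77
F = 728.4 N


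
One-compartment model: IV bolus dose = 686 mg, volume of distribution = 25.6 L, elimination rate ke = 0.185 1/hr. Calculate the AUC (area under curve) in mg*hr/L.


C0 = Dose/Vd = 686/25.6 = 26.7969 mg/L
AUC = C0/ke = 26.7969/0.185
AUC = 144.8 mg*hr/L


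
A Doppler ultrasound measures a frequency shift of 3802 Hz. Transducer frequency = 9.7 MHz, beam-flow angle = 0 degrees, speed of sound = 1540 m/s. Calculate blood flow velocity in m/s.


v = fd * c / (2 * f0 * cos(theta))
v = 3802 * 1540 / (2 * 9.7000e+06 * cos(0))
v = 0.3018 m/s


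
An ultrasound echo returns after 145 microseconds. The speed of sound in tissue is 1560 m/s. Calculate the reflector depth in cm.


depth = c * t / 2
t = 145 us = 1.4500e-04 s
depth = 1560 * 1.4500e-04 / 2
depth = 0.1131 m = 11.31 cm


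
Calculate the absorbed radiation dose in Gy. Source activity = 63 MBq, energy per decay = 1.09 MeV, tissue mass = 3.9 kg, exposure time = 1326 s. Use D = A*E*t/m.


A = 63 MBq = 6.3000e+07 Bq
E = 1.09 MeV = 1.74618e-13 J
D = A*E*t/m = 6.3000e+07*1.74618e-13*1326/3.9
D = 0.00374 Gy


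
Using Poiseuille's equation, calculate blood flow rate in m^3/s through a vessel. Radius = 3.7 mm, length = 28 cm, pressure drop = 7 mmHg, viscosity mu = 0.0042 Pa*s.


Q = pi*r^4*dP / (8*mu*L)
r = 0.0037 m, L = 0.28 m
dP = 7 mmHg = 933.254 Pa
Q = 5.8406e-05 m^3/s


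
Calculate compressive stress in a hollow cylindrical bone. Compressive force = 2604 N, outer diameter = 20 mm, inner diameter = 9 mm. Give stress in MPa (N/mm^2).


A = pi*(r_o^2 - r_i^2)
r_o = 10 mm, r_i = 4.5 mm
A = 250.542 mm^2
sigma = F/A = 2604 / 250.542
sigma = 10.39 MPa


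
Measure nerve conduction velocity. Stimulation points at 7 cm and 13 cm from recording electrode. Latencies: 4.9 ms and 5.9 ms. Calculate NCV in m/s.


Distance = (13 - 7) / 100 = 0.06 m
dt = (5.9 - 4.9) / 1000 = 0.001 s
NCV = dist / dt = 60 m/s


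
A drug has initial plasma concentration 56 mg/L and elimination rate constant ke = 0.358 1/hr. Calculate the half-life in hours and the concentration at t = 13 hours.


t_half = ln(2) / ke = 0.693147 / 0.358 = 1.936 hr
C(t) = C0 * exp(-ke*t) = 56 * exp(-0.358*13)
C(13) = 0.5333 mg/L


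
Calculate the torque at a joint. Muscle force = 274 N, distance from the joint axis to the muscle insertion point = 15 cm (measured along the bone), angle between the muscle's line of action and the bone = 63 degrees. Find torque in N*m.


Torque = F * d * sin(theta)   (moment arm = d*sin(theta))
d = 15 cm = 0.15 m
Torque = 274 * 0.15 * sin(63)
Torque = 36.62 N*m


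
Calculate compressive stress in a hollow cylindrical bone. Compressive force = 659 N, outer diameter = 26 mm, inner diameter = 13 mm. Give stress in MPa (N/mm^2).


A = pi*(r_o^2 - r_i^2)
r_o = 13 mm, r_i = 6.5 mm
A = 398.197 mm^2
sigma = F/A = 659 / 398.197
sigma = 1.655 MPa


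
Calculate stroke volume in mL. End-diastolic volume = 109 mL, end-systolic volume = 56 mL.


SV = EDV - ESV
SV = 109 - 56
SV = 53 mL


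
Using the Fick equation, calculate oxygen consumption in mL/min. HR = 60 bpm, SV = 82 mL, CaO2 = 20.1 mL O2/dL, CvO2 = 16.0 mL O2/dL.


CO = HR*SV = 60*82/1000 = 4.92 L/min
a-v O2 diff = 20.1 - 16.0 = 4.1 mL/dL
VO2 = CO * (CaO2-CvO2) * 10 dL/L
VO2 = 4.92 * 4.1 * 10
VO2 = 201.7 mL/min


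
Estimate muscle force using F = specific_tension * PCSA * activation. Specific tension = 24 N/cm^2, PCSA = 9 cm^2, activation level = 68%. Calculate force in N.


F = sigma * PCSA * activation
F = 24 * 9 * 0.68
F = 146.9 N


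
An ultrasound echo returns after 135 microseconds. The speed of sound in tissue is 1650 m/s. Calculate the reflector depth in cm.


depth = c * t / 2
t = 135 us = 1.3500e-04 s
depth = 1650 * 1.3500e-04 / 2
depth = 0.111375 m = 11.1375 cm


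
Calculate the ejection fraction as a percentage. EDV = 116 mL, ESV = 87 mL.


SV = EDV - ESV = 116 - 87 = 29 mL
EF = SV/EDV * 100 = 29/116 * 100
EF = 25%


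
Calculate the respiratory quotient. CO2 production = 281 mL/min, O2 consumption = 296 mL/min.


RQ = VCO2 / VO2
RQ = 281 / 296
RQ = 0.9493


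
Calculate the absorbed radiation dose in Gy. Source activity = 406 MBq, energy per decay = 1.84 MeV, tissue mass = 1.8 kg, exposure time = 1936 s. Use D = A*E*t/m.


A = 406 MBq = 4.0600e+08 Bq
E = 1.84 MeV = 2.94768e-13 J
D = A*E*t/m = 4.0600e+08*2.94768e-13*1936/1.8
D = 0.1287 Gy


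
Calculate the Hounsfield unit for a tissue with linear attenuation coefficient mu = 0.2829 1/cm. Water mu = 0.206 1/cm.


HU = ((mu_tissue - mu_water) / mu_water) * 1000
HU = ((0.2829 - 0.206) / 0.206) * 1000
HU = 373.3


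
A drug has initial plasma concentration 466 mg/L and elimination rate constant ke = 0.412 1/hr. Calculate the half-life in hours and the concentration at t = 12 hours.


t_half = ln(2) / ke = 0.693147 / 0.412 = 1.682 hr
C(t) = C0 * exp(-ke*t) = 466 * exp(-0.412*12)
C(12) = 3.321 mg/L


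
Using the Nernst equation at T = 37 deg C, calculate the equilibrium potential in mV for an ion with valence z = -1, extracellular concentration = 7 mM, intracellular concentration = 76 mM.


E = (RT/(zF)) * ln(C_out/C_in)
T = 37 + 273.15 = 310.15 K
E = (8.314 * 310.15 / (-1 * 96485)) * ln(7/76)
E = 63.74 mV


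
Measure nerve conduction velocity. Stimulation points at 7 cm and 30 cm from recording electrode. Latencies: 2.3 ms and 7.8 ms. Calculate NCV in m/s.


Distance = (30 - 7) / 100 = 0.23 m
dt = (7.8 - 2.3) / 1000 = 0.0055 s
NCV = dist / dt = 41.82 m/s


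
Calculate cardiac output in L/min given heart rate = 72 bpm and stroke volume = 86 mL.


CO = HR * SV
CO = 72 * 86 / 1000
CO = 6.192 L/min


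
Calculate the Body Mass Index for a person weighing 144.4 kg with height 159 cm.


BMI = weight / height^2
height = 159 cm = 1.59 m
BMI = 144.4 / 1.59^2
BMI = 57.12 kg/m^2


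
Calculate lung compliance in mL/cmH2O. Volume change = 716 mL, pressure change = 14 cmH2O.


C = dV / dP
C = 716 / 14
C = 51.14 mL/cmH2O


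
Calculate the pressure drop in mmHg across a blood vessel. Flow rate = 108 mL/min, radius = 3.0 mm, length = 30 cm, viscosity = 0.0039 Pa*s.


dP = 8*mu*L*Q / (pi*r^4)
Q = 108 mL/min = 1.8e-06 m^3/s
dP = 66.2085 Pa = 66.2085 / 133.322 mmHg = 0.4966 mmHg


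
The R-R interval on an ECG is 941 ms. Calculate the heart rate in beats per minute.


HR = 60 / RR_interval(s)
RR = 941 ms = 0.941 s
HR = 60 / 0.941 = 63.76 bpm


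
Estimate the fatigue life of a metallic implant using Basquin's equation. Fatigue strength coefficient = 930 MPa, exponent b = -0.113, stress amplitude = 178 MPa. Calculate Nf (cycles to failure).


sigma_a = sigma_f' * (2Nf)^b
2Nf = (sigma_a/sigma_f')^(1/b)
2Nf = (178/930)^(1/-0.113)
2Nf = 2262243.5
Nf = 1.1311e+06


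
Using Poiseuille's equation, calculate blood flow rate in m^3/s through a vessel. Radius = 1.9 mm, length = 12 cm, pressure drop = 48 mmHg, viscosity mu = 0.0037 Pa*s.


Q = pi*r^4*dP / (8*mu*L)
r = 0.0019 m, L = 0.12 m
dP = 48 mmHg = 6399.456 Pa
Q = 7.3762e-05 m^3/s


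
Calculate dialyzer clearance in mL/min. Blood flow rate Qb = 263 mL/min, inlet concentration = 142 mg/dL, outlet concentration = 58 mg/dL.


K = Qb * (Cb_in - Cb_out) / Cb_in
K = 263 * (142 - 58) / 142
K = 155.6 mL/min


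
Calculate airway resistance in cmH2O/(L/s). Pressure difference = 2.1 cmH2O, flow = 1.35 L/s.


R = dP / flow
R = 2.1 / 1.35
R = 1.556 cmH2O/(L/s)


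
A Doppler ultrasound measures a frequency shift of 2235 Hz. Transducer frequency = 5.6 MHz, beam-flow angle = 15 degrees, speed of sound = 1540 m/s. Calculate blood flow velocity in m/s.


v = fd * c / (2 * f0 * cos(theta))
v = 2235 * 1540 / (2 * 5.6000e+06 * cos(15))
v = 0.3182 m/s


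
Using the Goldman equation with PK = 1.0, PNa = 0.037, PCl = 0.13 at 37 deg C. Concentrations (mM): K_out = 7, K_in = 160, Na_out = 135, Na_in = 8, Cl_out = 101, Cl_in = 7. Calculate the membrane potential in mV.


Vm = (RT/F)*ln((PK*Ko + PNa*Nao + PCl*Cli)/(PK*Ki + PNa*Nai + PCl*Clo))
Numer = 12.905, Denom = 173.426
Vm = -69.44 mV


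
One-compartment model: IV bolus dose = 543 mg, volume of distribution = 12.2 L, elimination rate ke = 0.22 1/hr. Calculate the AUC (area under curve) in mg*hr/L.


C0 = Dose/Vd = 543/12.2 = 44.5082 mg/L
AUC = C0/ke = 44.5082/0.22
AUC = 202.3 mg*hr/L


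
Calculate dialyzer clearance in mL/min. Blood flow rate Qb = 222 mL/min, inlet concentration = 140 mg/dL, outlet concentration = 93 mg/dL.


K = Qb * (Cb_in - Cb_out) / Cb_in
K = 222 * (140 - 93) / 140
K = 74.53 mL/min


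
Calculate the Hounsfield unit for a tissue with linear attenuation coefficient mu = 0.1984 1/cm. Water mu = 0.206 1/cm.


HU = ((mu_tissue - mu_water) / mu_water) * 1000
HU = ((0.1984 - 0.206) / 0.206) * 1000
HU = -36.89


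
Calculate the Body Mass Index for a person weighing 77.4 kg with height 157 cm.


BMI = weight / height^2
height = 157 cm = 1.57 m
BMI = 77.4 / 1.57^2
BMI = 31.4 kg/m^2


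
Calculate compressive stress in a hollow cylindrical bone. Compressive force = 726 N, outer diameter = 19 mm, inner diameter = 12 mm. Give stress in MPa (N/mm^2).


A = pi*(r_o^2 - r_i^2)
r_o = 9.5 mm, r_i = 6 mm
A = 170.431 mm^2
sigma = F/A = 726 / 170.431
sigma = 4.26 MPa


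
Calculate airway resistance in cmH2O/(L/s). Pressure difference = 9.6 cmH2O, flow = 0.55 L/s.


R = dP / flow
R = 9.6 / 0.55
R = 17.45 cmH2O/(L/s)


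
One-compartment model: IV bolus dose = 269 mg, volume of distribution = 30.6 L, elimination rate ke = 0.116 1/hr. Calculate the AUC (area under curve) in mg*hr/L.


C0 = Dose/Vd = 269/30.6 = 8.79085 mg/L
AUC = C0/ke = 8.79085/0.116
AUC = 75.78 mg*hr/L


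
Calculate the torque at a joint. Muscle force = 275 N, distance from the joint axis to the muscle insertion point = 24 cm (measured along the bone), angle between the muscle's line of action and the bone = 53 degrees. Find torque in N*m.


Torque = F * d * sin(theta)   (moment arm = d*sin(theta))
d = 24 cm = 0.24 m
Torque = 275 * 0.24 * sin(53)
Torque = 52.71 N*m


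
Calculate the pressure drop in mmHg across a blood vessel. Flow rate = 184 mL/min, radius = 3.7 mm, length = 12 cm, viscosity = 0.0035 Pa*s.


dP = 8*mu*L*Q / (pi*r^4)
Q = 184 mL/min = 3.06667e-06 m^3/s
dP = 17.5005 Pa = 17.5005 / 133.322 mmHg = 0.1313 mmHg


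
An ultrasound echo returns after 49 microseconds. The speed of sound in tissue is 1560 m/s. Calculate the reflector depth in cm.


depth = c * t / 2
t = 49 us = 4.9000e-05 s
depth = 1560 * 4.9000e-05 / 2
depth = 0.03822 m = 3.822 cm


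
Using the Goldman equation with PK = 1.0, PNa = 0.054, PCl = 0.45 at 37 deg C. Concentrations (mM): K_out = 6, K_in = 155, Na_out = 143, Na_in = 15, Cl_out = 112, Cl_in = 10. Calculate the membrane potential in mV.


Vm = (RT/F)*ln((PK*Ko + PNa*Nao + PCl*Cli)/(PK*Ki + PNa*Nai + PCl*Clo))
Numer = 18.222, Denom = 206.21
Vm = -64.84 mV


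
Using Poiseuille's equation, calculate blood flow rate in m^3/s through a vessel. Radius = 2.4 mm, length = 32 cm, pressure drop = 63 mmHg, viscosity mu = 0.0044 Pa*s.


Q = pi*r^4*dP / (8*mu*L)
r = 0.0024 m, L = 0.32 m
dP = 63 mmHg = 8399.286 Pa
Q = 7.7722e-05 m^3/s


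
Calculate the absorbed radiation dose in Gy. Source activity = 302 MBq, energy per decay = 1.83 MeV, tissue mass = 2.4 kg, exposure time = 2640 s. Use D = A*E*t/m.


A = 302 MBq = 3.0200e+08 Bq
E = 1.83 MeV = 2.93166e-13 J
D = A*E*t/m = 3.0200e+08*2.93166e-13*2640/2.4
D = 0.09739 Gy


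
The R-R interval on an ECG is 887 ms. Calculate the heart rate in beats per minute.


HR = 60 / RR_interval(s)
RR = 887 ms = 0.887 s
HR = 60 / 0.887 = 67.64 bpm


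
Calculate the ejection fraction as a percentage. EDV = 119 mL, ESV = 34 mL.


SV = EDV - ESV = 119 - 34 = 85 mL
EF = SV/EDV * 100 = 85/119 * 100
EF = 71.43%


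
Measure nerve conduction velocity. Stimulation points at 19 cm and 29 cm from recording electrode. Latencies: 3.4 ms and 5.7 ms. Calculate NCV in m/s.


Distance = (29 - 19) / 100 = 0.1 m
dt = (5.7 - 3.4) / 1000 = 0.0023 s
NCV = dist / dt = 43.48 m/s


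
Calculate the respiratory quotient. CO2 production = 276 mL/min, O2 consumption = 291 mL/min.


RQ = VCO2 / VO2
RQ = 276 / 291
RQ = 0.9485


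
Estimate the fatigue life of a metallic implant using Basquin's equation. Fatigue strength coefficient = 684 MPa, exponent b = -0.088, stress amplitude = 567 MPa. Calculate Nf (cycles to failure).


sigma_a = sigma_f' * (2Nf)^b
2Nf = (sigma_a/sigma_f')^(1/b)
2Nf = (567/684)^(1/-0.088)
2Nf = 8.4300477
Nf = 4.215


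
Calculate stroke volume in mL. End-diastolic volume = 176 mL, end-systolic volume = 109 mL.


SV = EDV - ESV
SV = 176 - 109
SV = 67 mL


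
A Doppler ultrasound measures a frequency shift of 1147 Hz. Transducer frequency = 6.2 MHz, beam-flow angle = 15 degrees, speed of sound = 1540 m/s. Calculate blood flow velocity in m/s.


v = fd * c / (2 * f0 * cos(theta))
v = 1147 * 1540 / (2 * 6.2000e+06 * cos(15))
v = 0.1475 m/s


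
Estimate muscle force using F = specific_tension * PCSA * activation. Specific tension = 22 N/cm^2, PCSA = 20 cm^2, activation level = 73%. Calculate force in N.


F = sigma * PCSA * activation
F = 22 * 20 * 0.73
F = 321.2 N


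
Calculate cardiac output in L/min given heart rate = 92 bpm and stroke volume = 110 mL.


CO = HR * SV
CO = 92 * 110 / 1000
CO = 10.12 L/min


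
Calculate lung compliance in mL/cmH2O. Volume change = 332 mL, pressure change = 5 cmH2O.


C = dV / dP
C = 332 / 5
C = 66.4 mL/cmH2O


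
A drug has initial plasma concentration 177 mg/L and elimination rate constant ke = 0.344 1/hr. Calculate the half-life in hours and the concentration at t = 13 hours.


t_half = ln(2) / ke = 0.693147 / 0.344 = 2.015 hr
C(t) = C0 * exp(-ke*t) = 177 * exp(-0.344*13)
C(13) = 2.022 mg/L


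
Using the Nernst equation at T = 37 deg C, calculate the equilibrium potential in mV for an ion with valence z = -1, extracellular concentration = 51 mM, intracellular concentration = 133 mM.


E = (RT/(zF)) * ln(C_out/C_in)
T = 37 + 273.15 = 310.15 K
E = (8.314 * 310.15 / (-1 * 96485)) * ln(51/133)
E = 25.62 mV


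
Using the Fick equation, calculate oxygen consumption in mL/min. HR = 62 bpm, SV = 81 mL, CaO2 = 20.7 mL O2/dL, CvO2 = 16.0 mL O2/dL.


CO = HR*SV = 62*81/1000 = 5.022 L/min
a-v O2 diff = 20.7 - 16.0 = 4.7 mL/dL
VO2 = CO * (CaO2-CvO2) * 10 dL/L
VO2 = 5.022 * 4.7 * 10
VO2 = 236 mL/min


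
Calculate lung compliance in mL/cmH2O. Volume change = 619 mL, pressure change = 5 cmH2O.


C = dV / dP
C = 619 / 5
C = 123.8 mL/cmH2O


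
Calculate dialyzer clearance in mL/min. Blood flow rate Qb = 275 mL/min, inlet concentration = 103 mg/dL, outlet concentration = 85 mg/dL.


K = Qb * (Cb_in - Cb_out) / Cb_in
K = 275 * (103 - 85) / 103
K = 48.06 mL/min


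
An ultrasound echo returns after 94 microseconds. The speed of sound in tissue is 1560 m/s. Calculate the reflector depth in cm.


depth = c * t / 2
t = 94 us = 9.4000e-05 s
depth = 1560 * 9.4000e-05 / 2
depth = 0.07332 m = 7.332 cm


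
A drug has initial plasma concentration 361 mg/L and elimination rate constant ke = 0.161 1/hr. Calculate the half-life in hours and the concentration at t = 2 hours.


t_half = ln(2) / ke = 0.693147 / 0.161 = 4.305 hr
C(t) = C0 * exp(-ke*t) = 361 * exp(-0.161*2)
C(2) = 261.6 mg/L


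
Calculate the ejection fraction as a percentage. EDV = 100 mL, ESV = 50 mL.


SV = EDV - ESV = 100 - 50 = 50 mL
EF = SV/EDV * 100 = 50/100 * 100
EF = 50%


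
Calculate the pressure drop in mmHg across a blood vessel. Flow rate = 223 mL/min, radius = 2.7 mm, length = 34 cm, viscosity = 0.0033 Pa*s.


dP = 8*mu*L*Q / (pi*r^4)
Q = 223 mL/min = 3.71667e-06 m^3/s
dP = 199.817 Pa = 199.817 / 133.322 mmHg = 1.499 mmHg


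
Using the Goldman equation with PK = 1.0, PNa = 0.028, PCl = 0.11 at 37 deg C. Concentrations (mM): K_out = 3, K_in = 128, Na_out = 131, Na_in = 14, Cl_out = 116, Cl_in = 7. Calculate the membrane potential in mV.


Vm = (RT/F)*ln((PK*Ko + PNa*Nao + PCl*Cli)/(PK*Ki + PNa*Nai + PCl*Clo))
Numer = 7.438, Denom = 141.152
Vm = -78.66 mV


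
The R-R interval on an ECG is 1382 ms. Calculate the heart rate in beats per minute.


HR = 60 / RR_interval(s)
RR = 1382 ms = 1.382 s
HR = 60 / 1.382 = 43.42 bpm


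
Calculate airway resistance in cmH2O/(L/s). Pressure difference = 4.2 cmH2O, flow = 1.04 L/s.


R = dP / flow
R = 4.2 / 1.04
R = 4.038 cmH2O/(L/s)


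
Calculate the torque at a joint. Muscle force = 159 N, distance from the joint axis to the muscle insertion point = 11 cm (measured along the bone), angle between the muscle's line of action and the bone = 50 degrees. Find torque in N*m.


Torque = F * d * sin(theta)   (moment arm = d*sin(theta))
d = 11 cm = 0.11 m
Torque = 159 * 0.11 * sin(50)
Torque = 13.4 N*m


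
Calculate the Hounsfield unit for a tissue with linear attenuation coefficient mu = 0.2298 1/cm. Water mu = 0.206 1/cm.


HU = ((mu_tissue - mu_water) / mu_water) * 1000
HU = ((0.2298 - 0.206) / 0.206) * 1000
HU = 115.5


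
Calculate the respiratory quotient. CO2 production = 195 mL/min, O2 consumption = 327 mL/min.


RQ = VCO2 / VO2
RQ = 195 / 327
RQ = 0.5963


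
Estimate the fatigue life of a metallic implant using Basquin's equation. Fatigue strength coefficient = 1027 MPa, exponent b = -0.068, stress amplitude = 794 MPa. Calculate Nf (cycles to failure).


sigma_a = sigma_f' * (2Nf)^b
2Nf = (sigma_a/sigma_f')^(1/b)
2Nf = (794/1027)^(1/-0.068)
2Nf = 43.992788
Nf = 22


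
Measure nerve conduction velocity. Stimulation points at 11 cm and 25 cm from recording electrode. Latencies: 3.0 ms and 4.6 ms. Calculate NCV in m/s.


Distance = (25 - 11) / 100 = 0.14 m
dt = (4.6 - 3.0) / 1000 = 0.0016 s
NCV = dist / dt = 87.5 m/s


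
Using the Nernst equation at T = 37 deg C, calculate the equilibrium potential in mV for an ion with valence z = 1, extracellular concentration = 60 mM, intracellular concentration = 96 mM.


E = (RT/(zF)) * ln(C_out/C_in)
T = 37 + 273.15 = 310.15 K
E = (8.314 * 310.15 / (1 * 96485)) * ln(60/96)
E = -12.56 mV


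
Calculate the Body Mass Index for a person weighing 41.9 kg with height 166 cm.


BMI = weight / height^2
height = 166 cm = 1.66 m
BMI = 41.9 / 1.66^2
BMI = 15.21 kg/m^2


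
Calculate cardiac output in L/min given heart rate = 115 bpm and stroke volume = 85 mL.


CO = HR * SV
CO = 115 * 85 / 1000
CO = 9.775 L/min


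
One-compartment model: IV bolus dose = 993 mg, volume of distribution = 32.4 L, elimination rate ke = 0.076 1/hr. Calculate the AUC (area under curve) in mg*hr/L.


C0 = Dose/Vd = 993/32.4 = 30.6481 mg/L
AUC = C0/ke = 30.6481/0.076
AUC = 403.3 mg*hr/L


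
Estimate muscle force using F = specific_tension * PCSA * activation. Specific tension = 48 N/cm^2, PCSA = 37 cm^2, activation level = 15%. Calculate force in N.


F = sigma * PCSA * activation
F = 48 * 37 * 0.15
F = 266.4 N


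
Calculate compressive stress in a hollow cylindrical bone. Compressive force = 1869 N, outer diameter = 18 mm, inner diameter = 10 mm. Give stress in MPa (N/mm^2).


A = pi*(r_o^2 - r_i^2)
r_o = 9 mm, r_i = 5 mm
A = 175.929 mm^2
sigma = F/A = 1869 / 175.929
sigma = 10.62 MPa


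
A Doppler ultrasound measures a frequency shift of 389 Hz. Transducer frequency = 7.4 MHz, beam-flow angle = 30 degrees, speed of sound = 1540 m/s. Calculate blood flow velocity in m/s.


v = fd * c / (2 * f0 * cos(theta))
v = 389 * 1540 / (2 * 7.4000e+06 * cos(30))
v = 0.04674 m/s


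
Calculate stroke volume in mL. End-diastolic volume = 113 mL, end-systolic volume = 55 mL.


SV = EDV - ESV
SV = 113 - 55
SV = 58 mL


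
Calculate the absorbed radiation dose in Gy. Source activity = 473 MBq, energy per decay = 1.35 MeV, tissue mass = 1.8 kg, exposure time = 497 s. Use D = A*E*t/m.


A = 473 MBq = 4.7300e+08 Bq
E = 1.35 MeV = 2.1627e-13 J
D = A*E*t/m = 4.7300e+08*2.1627e-13*497/1.8
D = 0.02824 Gy


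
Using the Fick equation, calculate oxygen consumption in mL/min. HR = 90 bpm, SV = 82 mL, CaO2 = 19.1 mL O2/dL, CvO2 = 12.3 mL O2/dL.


CO = HR*SV = 90*82/1000 = 7.38 L/min
a-v O2 diff = 19.1 - 12.3 = 6.8 mL/dL
VO2 = CO * (CaO2-CvO2) * 10 dL/L
VO2 = 7.38 * 6.8 * 10
VO2 = 501.8 mL/min


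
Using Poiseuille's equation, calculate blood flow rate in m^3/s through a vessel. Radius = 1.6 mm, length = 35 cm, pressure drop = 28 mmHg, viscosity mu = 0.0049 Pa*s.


Q = pi*r^4*dP / (8*mu*L)
r = 0.0016 m, L = 0.35 m
dP = 28 mmHg = 3733.016 Pa
Q = 5.6019e-06 m^3/s


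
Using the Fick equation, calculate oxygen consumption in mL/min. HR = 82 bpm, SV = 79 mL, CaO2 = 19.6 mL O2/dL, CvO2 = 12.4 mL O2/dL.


CO = HR*SV = 82*79/1000 = 6.478 L/min
a-v O2 diff = 19.6 - 12.4 = 7.2 mL/dL
VO2 = CO * (CaO2-CvO2) * 10 dL/L
VO2 = 6.478 * 7.2 * 10
VO2 = 466.4 mL/min


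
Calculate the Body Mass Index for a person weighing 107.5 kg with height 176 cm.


BMI = weight / height^2
height = 176 cm = 1.76 m
BMI = 107.5 / 1.76^2
BMI = 34.7 kg/m^2


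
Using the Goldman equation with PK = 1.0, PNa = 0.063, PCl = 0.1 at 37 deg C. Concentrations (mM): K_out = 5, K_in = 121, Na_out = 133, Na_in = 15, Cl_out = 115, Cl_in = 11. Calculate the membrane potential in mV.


Vm = (RT/F)*ln((PK*Ko + PNa*Nao + PCl*Cli)/(PK*Ki + PNa*Nai + PCl*Clo))
Numer = 14.479, Denom = 133.445
Vm = -59.36 mV


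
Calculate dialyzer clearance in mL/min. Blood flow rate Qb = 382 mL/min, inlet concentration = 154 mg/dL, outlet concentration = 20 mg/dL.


K = Qb * (Cb_in - Cb_out) / Cb_in
K = 382 * (154 - 20) / 154
K = 332.4 mL/min


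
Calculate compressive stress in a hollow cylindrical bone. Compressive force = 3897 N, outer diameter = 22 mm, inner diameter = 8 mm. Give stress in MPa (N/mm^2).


A = pi*(r_o^2 - r_i^2)
r_o = 11 mm, r_i = 4 mm
A = 329.867 mm^2
sigma = F/A = 3897 / 329.867
sigma = 11.81 MPa


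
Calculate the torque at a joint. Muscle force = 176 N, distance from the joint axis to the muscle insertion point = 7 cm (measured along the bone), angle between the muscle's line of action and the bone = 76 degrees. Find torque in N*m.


Torque = F * d * sin(theta)   (moment arm = d*sin(theta))
d = 7 cm = 0.07 m
Torque = 176 * 0.07 * sin(76)
Torque = 11.95 N*m


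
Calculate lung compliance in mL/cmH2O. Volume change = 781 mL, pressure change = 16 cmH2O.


C = dV / dP
C = 781 / 16
C = 48.81 mL/cmH2O


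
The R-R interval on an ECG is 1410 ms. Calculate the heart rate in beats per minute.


HR = 60 / RR_interval(s)
RR = 1410 ms = 1.41 s
HR = 60 / 1.41 = 42.55 bpm


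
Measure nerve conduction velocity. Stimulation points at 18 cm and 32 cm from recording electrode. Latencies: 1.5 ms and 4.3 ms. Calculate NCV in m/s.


Distance = (32 - 18) / 100 = 0.14 m
dt = (4.3 - 1.5) / 1000 = 0.0028 s
NCV = dist / dt = 50 m/s


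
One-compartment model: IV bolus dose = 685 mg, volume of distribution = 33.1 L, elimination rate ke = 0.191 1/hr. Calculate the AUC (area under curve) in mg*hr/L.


C0 = Dose/Vd = 685/33.1 = 20.6949 mg/L
AUC = C0/ke = 20.6949/0.191
AUC = 108.4 mg*hr/L


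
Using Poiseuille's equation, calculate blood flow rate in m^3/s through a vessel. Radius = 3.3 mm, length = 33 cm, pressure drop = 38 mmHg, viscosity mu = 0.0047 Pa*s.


Q = pi*r^4*dP / (8*mu*L)
r = 0.0033 m, L = 0.33 m
dP = 38 mmHg = 5066.236 Pa
Q = 1.5212e-04 m^3/s


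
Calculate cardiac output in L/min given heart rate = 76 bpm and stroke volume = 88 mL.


CO = HR * SV
CO = 76 * 88 / 1000
CO = 6.688 L/min


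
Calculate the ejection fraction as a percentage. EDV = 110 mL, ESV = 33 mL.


SV = EDV - ESV = 110 - 33 = 77 mL
EF = SV/EDV * 100 = 77/110 * 100
EF = 70%


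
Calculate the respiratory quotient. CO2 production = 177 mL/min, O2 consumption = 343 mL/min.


RQ = VCO2 / VO2
RQ = 177 / 343
RQ = 0.516


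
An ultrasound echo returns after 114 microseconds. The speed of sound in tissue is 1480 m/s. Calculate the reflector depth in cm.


depth = c * t / 2
t = 114 us = 1.1400e-04 s
depth = 1480 * 1.1400e-04 / 2
depth = 0.08436 m = 8.436 cm


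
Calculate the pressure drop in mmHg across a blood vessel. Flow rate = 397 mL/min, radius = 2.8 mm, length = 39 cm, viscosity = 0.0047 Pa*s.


dP = 8*mu*L*Q / (pi*r^4)
Q = 397 mL/min = 6.61667e-06 m^3/s
dP = 502.47 Pa = 502.47 / 133.322 mmHg = 3.769 mmHg


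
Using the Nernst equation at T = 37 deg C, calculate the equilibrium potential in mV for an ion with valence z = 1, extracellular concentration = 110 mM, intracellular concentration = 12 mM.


E = (RT/(zF)) * ln(C_out/C_in)
T = 37 + 273.15 = 310.15 K
E = (8.314 * 310.15 / (1 * 96485)) * ln(110/12)
E = 59.21 mV


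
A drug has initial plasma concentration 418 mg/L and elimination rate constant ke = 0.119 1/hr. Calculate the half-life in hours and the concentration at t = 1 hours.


t_half = ln(2) / ke = 0.693147 / 0.119 = 5.825 hr
C(t) = C0 * exp(-ke*t) = 418 * exp(-0.119*1)
C(1) = 371.1 mg/L


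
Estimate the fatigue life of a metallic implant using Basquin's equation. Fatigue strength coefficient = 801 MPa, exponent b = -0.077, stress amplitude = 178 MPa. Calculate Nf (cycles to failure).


sigma_a = sigma_f' * (2Nf)^b
2Nf = (sigma_a/sigma_f')^(1/b)
2Nf = (178/801)^(1/-0.077)
2Nf = 3.042842e+08
Nf = 1.5214e+08


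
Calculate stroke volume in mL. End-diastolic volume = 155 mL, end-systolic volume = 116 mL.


SV = EDV - ESV
SV = 155 - 116
SV = 39 mL


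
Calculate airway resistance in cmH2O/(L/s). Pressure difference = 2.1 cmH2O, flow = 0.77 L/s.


R = dP / flow
R = 2.1 / 0.77
R = 2.727 cmH2O/(L/s)


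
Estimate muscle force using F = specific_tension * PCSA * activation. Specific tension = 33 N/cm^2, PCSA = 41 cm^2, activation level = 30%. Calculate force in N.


F = sigma * PCSA * activation
F = 33 * 41 * 0.3
F = 405.9 N


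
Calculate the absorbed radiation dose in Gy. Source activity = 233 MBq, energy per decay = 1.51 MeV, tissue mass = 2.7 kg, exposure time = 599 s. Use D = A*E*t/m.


A = 233 MBq = 2.3300e+08 Bq
E = 1.51 MeV = 2.41902e-13 J
D = A*E*t/m = 2.3300e+08*2.41902e-13*599/2.7
D = 0.0125 Gy


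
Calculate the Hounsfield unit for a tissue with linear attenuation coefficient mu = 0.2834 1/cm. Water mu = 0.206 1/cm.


HU = ((mu_tissue - mu_water) / mu_water) * 1000
HU = ((0.2834 - 0.206) / 0.206) * 1000
HU = 375.7


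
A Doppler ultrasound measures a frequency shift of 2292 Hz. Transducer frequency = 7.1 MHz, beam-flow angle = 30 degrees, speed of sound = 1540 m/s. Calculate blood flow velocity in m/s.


v = fd * c / (2 * f0 * cos(theta))
v = 2292 * 1540 / (2 * 7.1000e+06 * cos(30))
v = 0.287 m/s


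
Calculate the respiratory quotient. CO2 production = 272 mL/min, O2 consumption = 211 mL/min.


RQ = VCO2 / VO2
RQ = 272 / 211
RQ = 1.289


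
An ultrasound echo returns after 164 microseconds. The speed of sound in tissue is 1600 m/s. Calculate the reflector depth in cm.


depth = c * t / 2
t = 164 us = 1.6400e-04 s
depth = 1600 * 1.6400e-04 / 2
depth = 0.1312 m = 13.12 cm


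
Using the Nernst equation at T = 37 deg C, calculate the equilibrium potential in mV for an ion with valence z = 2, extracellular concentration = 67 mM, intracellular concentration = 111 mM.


E = (RT/(zF)) * ln(C_out/C_in)
T = 37 + 273.15 = 310.15 K
E = (8.314 * 310.15 / (2 * 96485)) * ln(67/111)
E = -6.746 mV


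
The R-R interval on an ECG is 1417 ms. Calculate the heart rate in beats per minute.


HR = 60 / RR_interval(s)
RR = 1417 ms = 1.417 s
HR = 60 / 1.417 = 42.34 bpm


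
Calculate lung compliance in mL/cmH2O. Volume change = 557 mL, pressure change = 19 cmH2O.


C = dV / dP
C = 557 / 19
C = 29.32 mL/cmH2O


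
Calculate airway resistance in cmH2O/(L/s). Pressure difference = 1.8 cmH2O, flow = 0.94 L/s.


R = dP / flow
R = 1.8 / 0.94
R = 1.915 cmH2O/(L/s)


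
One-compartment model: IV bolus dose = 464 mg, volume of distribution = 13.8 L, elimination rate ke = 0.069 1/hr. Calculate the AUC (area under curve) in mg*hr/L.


C0 = Dose/Vd = 464/13.8 = 33.6232 mg/L
AUC = C0/ke = 33.6232/0.069
AUC = 487.3 mg*hr/L


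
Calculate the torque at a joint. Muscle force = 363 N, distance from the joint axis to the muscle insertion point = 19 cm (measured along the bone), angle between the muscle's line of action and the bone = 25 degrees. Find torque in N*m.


Torque = F * d * sin(theta)   (moment arm = d*sin(theta))
d = 19 cm = 0.19 m
Torque = 363 * 0.19 * sin(25)
Torque = 29.15 N*m


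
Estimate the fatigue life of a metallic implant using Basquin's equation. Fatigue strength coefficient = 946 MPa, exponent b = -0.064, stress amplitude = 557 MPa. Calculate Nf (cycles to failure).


sigma_a = sigma_f' * (2Nf)^b
2Nf = (sigma_a/sigma_f')^(1/b)
2Nf = (557/946)^(1/-0.064)
2Nf = 3929.2674
Nf = 1965


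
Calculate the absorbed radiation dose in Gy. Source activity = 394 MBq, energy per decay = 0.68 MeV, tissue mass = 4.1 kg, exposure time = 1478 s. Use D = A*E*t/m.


A = 394 MBq = 3.9400e+08 Bq
E = 0.68 MeV = 1.08936e-13 J
D = A*E*t/m = 3.9400e+08*1.08936e-13*1478/4.1
D = 0.01547 Gy


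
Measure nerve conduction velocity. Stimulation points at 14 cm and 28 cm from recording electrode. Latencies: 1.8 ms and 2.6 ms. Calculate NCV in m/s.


Distance = (28 - 14) / 100 = 0.14 m
dt = (2.6 - 1.8) / 1000 = 8.0000e-04 s
NCV = dist / dt = 175 m/s


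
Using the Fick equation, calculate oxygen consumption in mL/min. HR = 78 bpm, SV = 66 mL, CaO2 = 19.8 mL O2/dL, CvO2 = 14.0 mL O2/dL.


CO = HR*SV = 78*66/1000 = 5.148 L/min
a-v O2 diff = 19.8 - 14.0 = 5.8 mL/dL
VO2 = CO * (CaO2-CvO2) * 10 dL/L
VO2 = 5.148 * 5.8 * 10
VO2 = 298.6 mL/min


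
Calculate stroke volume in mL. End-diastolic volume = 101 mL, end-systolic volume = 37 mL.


SV = EDV - ESV
SV = 101 - 37
SV = 64 mL


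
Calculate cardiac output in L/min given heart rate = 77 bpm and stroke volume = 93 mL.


CO = HR * SV
CO = 77 * 93 / 1000
CO = 7.161 L/min


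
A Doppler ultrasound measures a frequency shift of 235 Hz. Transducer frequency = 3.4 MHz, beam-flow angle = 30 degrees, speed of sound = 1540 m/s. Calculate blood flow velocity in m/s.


v = fd * c / (2 * f0 * cos(theta))
v = 235 * 1540 / (2 * 3.4000e+06 * cos(30))
v = 0.06145 m/s
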